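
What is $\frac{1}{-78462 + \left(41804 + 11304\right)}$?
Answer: $- \frac{1}{25354} \approx -3.9442 \cdot 10^{-5}$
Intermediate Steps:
$\frac{1}{-78462 + \left(41804 + 11304\right)} = \frac{1}{-78462 + 53108} = \frac{1}{-25354} = - \frac{1}{25354}$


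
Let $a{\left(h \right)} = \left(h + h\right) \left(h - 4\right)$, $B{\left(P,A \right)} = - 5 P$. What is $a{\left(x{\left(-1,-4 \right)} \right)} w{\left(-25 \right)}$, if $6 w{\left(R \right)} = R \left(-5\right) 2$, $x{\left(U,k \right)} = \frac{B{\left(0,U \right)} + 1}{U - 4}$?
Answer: $70$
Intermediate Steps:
$x{\left(U,k \right)} = \frac{1}{-4 + U}$ ($x{\left(U,k \right)} = \frac{\left(-5\right) 0 + 1}{U - 4} = \frac{0 + 1}{-4 + U} = 1 \frac{1}{-4 + U} = \frac{1}{-4 + U}$)
$w{\left(R \right)} = - \frac{5 R}{3}$ ($w{\left(R \right)} = \frac{R \left(-5\right) 2}{6} = \frac{- 5 R 2}{6} = \frac{\left(-10\right) R}{6} = - \frac{5 R}{3}$)
$a{\left(h \right)} = 2 h \left(-4 + h\right)$
$a{\left(x{\left(-1,-4 \right)} \right)} w{\left(-25 \right)} = \frac{2 \left(-4 + \frac{1}{-4 - 1}\right)}{-4 - 1} \left(\left(- \frac{5}{3}\right) \left(-25\right)\right) = \frac{2 \left(-4 + \frac{1}{-5}\right)}{-5} \cdot \frac{125}{3} = 2 \left(- \frac{1}{5}\right) \left(-4 - \frac{1}{5}\right) \frac{125}{3} = 2 \left(- \frac{1}{5}\right) \left(- \frac{21}{5}\right) \frac{125}{3} = \frac{42}{25} \cdot \frac{125}{3} = 70$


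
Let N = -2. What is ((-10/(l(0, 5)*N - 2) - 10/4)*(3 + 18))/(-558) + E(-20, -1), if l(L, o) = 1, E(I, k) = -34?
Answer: -34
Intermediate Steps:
((-10/(l(0, 5)*N - 2) - 10/4)*(3 + 18))/(-558) + E(-20, -1) = ((-10/(1*(-2) - 2) - 10/4)*(3 + 18))/(-558) - 34 = ((-10/(-2 - 2) - 10*1/4)*21)*(-1/558) - 34 = ((-10/(-4) - 5/2)*21)*(-1/558) - 34 = ((-10*(-1/4) - 5/2)*21)*(-1/558) - 34 = ((5/2 - 5/2)*21)*(-1/558) - 34 = (0*21)*(-1/558) - 34 = 0*(-1/558) - 34 = 0 - 34 = -34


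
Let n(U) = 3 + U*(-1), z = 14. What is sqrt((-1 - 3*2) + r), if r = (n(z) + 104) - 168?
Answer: I*sqrt(82) ≈ 9.0554*I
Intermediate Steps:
n(U) = 3 - U
r = -75 (r = ((3 - 1*14) + 104) - 168 = ((3 - 14) + 104) - 168 = (-11 + 104) - 168 = 93 - 168 = -75)
sqrt((-1 - 3*2) + r) = sqrt((-1 - 3*2) - 75) = sqrt((-1 - 6) - 75) = sqrt(-7 - 75) = sqrt(-82) = I*sqrt(82)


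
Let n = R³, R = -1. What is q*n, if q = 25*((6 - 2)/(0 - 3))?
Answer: 100/3 ≈ 33.333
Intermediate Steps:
n = -1 (n = (-1)³ = -1)
q = -100/3 (q = 25*(4/(-3)) = 25*(4*(-⅓)) = 25*(-4/3) = -100/3 ≈ -33.333)
q*n = -100/3*(-1) = 100/3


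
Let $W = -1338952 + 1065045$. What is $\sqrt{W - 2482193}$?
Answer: $10 i \sqrt{27561} \approx 1660.2 i$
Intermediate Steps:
$W = -273907$
$\sqrt{W - 2482193} = \sqrt{-273907 - 2482193} = \sqrt{-2756100} = 10 i \sqrt{27561}$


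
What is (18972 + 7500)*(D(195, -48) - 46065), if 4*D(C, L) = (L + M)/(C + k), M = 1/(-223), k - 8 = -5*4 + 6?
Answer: -17131833336550/14049 ≈ -1.2194e+9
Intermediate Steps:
k = -6 (k = 8 + (-5*4 + 6) = 8 + (-20 + 6) = 8 - 14 = -6)
M = -1/223 ≈ -0.0044843
D(C, L) = (-1/223 + L)/(4*(-6 + C)) (D(C, L) = ((L - 1/223)/(C - 6))/4 = ((-1/223 + L)/(-6 + C))/4 = (-1/223 + L)/(4*(-6 + C)))
(18972 + 7500)*(D(195, -48) - 46065) = (18972 + 7500)*((-1 + 223*(-48))/(892*(-6 + 195)) - 46065) = 26472*((1/892)*(-1 - 10704)/189 - 46065) = 26472*((1/892)*(1/189)*(-10705) - 46065) = 26472*(-10705/168588 - 46065) = 26472*(-7766016925/168588) = -17131833336550/14049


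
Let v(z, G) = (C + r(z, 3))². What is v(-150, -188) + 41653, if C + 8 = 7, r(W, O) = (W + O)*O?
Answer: 237017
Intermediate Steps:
r(W, O) = O*(O + W) (r(W, O) = (O + W)*O = O*(O + W))
C = -1 (C = -8 + 7 = -1)
v(z, G) = (8 + 3*z)² (v(z, G) = (-1 + 3*(3 + z))² = (-1 + (9 + 3*z))² = (8 + 3*z)²)
v(-150, -188) + 41653 = (8 + 3*(-150))² + 41653 = (8 - 450)² + 41653 = (-442)² + 41653 = 195364 + 41653 = 237017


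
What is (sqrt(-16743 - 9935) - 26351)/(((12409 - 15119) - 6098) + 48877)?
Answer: -26351/40069 + I*sqrt(26678)/40069 ≈ -0.65764 + 0.0040763*I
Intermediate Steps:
(sqrt(-16743 - 9935) - 26351)/(((12409 - 15119) - 6098) + 48877) = (sqrt(-26678) - 26351)/((-2710 - 6098) + 48877) = (I*sqrt(26678) - 26351)/(-8808 + 48877) = (-26351 + I*sqrt(26678))/40069 = (-26351 + I*sqrt(26678))*(1/40069) = -26351/40069 + I*sqrt(26678)/40069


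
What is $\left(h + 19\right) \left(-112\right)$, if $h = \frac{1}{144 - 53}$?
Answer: $- \frac{27680}{13} \approx -2129.2$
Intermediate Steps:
$h = \frac{1}{91} \approx 0.010989$
$\left(h + 19\right) \left(-112\right) = \left(\frac{1}{91} + 19\right) \left(-112\right) = \frac{1730}{91} \left(-112\right) = - \frac{27680}{13}$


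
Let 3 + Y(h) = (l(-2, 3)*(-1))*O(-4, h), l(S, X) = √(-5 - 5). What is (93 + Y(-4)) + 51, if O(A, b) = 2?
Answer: 141 - 2*I*√10 ≈ 141.0 - 6.3246*I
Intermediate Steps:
l(S, X) = I*√10 (l(S, X) = √(-10) = I*√10)
Y(h) = -3 - 2*I*√10 (Y(h) = -3 + ((I*√10)*(-1))*2 = -3 - I*√10*2 = -3 - 2*I*√10)
(93 + Y(-4)) + 51 = (93 + (-3 - 2*I*√10)) + 51 = (90 - 2*I*√10) + 51 = 141 - 2*I*√10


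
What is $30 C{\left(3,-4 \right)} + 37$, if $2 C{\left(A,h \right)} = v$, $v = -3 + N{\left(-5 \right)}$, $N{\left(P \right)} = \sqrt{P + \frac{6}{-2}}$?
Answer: $-8 + 30 i \sqrt{2} \approx -8.0 + 42.426 i$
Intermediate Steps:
$N{\left(P \right)} = \sqrt{-3 + P}$ ($N{\left(P \right)} = \sqrt{P + 6 \left(- \frac{1}{2}\right)} = \sqrt{P - 3} = \sqrt{-3 + P}$)
$v = -3 + 2 i \sqrt{2}$ ($v = -3 + \sqrt{-3 - 5} = -3 + \sqrt{-8} = -3 + 2 i \sqrt{2} \approx -3.0 + 2.8284 i$)
$C{\left(A,h \right)} = - \frac{3}{2} + i \sqrt{2}$ ($C{\left(A,h \right)} = \frac{-3 + 2 i \sqrt{2}}{2} = - \frac{3}{2} + i \sqrt{2}$)
$30 C{\left(3,-4 \right)} + 37 = 30 \left(- \frac{3}{2} + i \sqrt{2}\right) + 37 = \left(-45 + 30 i \sqrt{2}\right) + 37 = -8 + 30 i \sqrt{2}$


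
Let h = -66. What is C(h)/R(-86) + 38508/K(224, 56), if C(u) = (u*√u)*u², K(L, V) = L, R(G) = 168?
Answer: 9627/56 - 11979*I*√66/7 ≈ 171.91 - 13903.0*I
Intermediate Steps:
C(u) = u^(7/2) (C(u) = u^(3/2)*u² = u^(7/2))
C(h)/R(-86) + 38508/K(224, 56) = (-66)^(7/2)/168 + 38508/224 = -287496*I*√66*(1/168) + 38508*(1/224) = -11979*I*√66/7 + 9627/56 = 9627/56 - 11979*I*√66/7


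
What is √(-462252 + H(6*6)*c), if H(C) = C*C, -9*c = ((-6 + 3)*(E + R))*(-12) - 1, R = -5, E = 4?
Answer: 2*I*√114231 ≈ 675.96*I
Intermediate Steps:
c = 37/9 (c = -(((-6 + 3)*(4 - 5))*(-12) - 1)/9 = -(-3*(-1)*(-12) - 1)/9 = -(3*(-12) - 1)/9 = -(-36 - 1)/9 = -⅑*(-37) = 37/9 ≈ 4.1111)
H(C) = C²
√(-462252 + H(6*6)*c) = √(-462252 + (6*6)²*(37/9)) = √(-462252 + 36²*(37/9)) = √(-462252 + 1296*(37/9)) = √(-462252 + 5328) = √(-456924) = 2*I*√114231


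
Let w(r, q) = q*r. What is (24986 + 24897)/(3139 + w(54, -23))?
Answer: 49883/1897 ≈ 26.296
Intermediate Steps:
(24986 + 24897)/(3139 + w(54, -23)) = (24986 + 24897)/(3139 - 23*54) = 49883/(3139 - 1242) = 49883/1897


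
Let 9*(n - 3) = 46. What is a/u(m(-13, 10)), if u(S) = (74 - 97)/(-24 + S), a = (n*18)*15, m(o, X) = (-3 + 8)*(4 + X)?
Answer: -4380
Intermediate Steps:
n = 73/9 (n = 3 + (⅑)*46 = 3 + 46/9 = 73/9 ≈ 8.1111)
m(o, X) = 20 + 5*X (m(o, X) = 5*(4 + X) = 20 + 5*X)
a = 2190 (a = ((73/9)*18)*15 = 146*15 = 2190)
u(S) = -23/(-24 + S)
a/u(m(-13, 10)) = 2190/((-23/(-24 + (20 + 5*10)))) = 2190/((-23/(-24 + (20 + 50)))) = 2190/((-23/(-24 + 70))) = 2190/((-23/46)) = 2190/((-23*1/46)) = 2190/(-½) = 2190*(-2) = -4380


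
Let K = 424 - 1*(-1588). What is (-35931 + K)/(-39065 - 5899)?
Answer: 33919/44964 ≈ 0.75436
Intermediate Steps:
K = 2012 (K = 424 + 1588 = 2012)
(-35931 + K)/(-39065 - 5899) = (-35931 + 2012)/(-39065 - 5899) = -33919/(-44964) = -33919*(-1/44964) = 33919/44964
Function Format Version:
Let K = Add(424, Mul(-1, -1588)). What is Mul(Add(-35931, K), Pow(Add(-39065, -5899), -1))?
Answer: Rational(33919, 44964) ≈ 0.75436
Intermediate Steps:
K = 2012 (K = Add(424, 1588) = 2012)
Mul(Add(-35931, K), Pow(Add(-39065, -5899), -1)) = Mul(Add(-35931, 2012), Pow(Add(-39065, -5899), -1)) = Mul(-33919, Pow(-44964, -1)) = Mul(-33919, Rational(-1, 44964)) = Rational(33919, 44964)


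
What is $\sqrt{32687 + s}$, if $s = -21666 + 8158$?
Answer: $3 \sqrt{2131} \approx 138.49$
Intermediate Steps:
$s = -13508$
$\sqrt{32687 + s} = \sqrt{32687 - 13508} = \sqrt{19179} = 3 \sqrt{2131}$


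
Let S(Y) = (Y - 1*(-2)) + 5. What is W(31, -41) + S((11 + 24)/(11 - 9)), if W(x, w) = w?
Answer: -33/2 ≈ -16.500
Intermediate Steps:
S(Y) = 7 + Y (S(Y) = (Y + 2) + 5 = (2 + Y) + 5 = 7 + Y)
W(31, -41) + S((11 + 24)/(11 - 9)) = -41 + (7 + (11 + 24)/(11 - 9)) = -41 + (7 + 35/2) = -41 + 49/2 = -33/2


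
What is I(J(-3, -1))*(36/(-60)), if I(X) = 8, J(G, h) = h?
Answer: -24/5 ≈ -4.8000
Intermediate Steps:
I(J(-3, -1))*(36/(-60)) = 8*(36/(-60)) = 8*(36*(-1/60)) = 8*(-3/5) = -24/5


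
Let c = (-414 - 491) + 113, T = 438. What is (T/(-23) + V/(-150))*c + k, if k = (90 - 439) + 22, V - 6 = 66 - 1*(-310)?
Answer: 9644127/575 ≈ 16772.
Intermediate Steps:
V = 382 (V = 6 + (66 - 1*(-310)) = 6 + (66 + 310) = 6 + 376 = 382)
k = -327 (k = -349 + 22 = -327)
c = -792 (c = -905 + 113 = -792)
(T/(-23) + V/(-150))*c + k = (438/(-23) + 382/(-150))*(-792) - 327 = (438*(-1/23) + 382*(-1/150))*(-792) - 327 = (-438/23 - 191/75)*(-792) - 327 = -37243/1725*(-792) - 327 = 9832152/575 - 327 = 9644127/575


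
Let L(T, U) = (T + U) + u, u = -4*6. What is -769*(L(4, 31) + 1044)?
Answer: -811295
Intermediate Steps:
u = -24
L(T, U) = -24 + T + U (L(T, U) = (T + U) - 24 = -24 + T + U)
-769*(L(4, 31) + 1044) = -769*((-24 + 4 + 31) + 1044) = -769*(11 + 1044) = -769*1055 = -811295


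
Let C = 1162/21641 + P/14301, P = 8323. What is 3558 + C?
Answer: 157336404269/44212563 ≈ 3558.6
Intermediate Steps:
C = 28105115/44212563 (C = 1162/21641 + 8323/14301 = 1162*(1/21641) + 8323*(1/14301) = 1162/21641 + 1189/2043 = 28105115/44212563 ≈ 0.63568)
3558 + C = 3558 + 28105115/44212563 = 157336404269/44212563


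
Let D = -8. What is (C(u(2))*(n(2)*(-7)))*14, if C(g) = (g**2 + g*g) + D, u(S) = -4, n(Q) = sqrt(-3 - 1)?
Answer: -4704*I ≈ -4704.0*I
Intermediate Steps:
n(Q) = 2*I (n(Q) = sqrt(-4) = 2*I)
C(g) = -8 + 2*g**2 (C(g) = (g**2 + g*g) - 8 = (g**2 + g**2) - 8 = 2*g**2 - 8 = -8 + 2*g**2)
(C(u(2))*(n(2)*(-7)))*14 = ((-8 + 2*(-4)**2)*((2*I)*(-7)))*14 = ((-8 + 2*16)*(-14*I))*14 = ((-8 + 32)*(-14*I))*14 = (24*(-14*I))*14 = -336*I*14 = -4704*I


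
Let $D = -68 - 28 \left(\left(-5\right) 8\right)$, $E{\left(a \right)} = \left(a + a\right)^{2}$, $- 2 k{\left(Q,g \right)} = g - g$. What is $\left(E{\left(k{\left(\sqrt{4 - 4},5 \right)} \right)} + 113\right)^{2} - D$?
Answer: $11717$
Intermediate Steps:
$k{\left(Q,g \right)} = 0$ ($k{\left(Q,g \right)} = - \frac{g - g}{2} = \left(- \frac{1}{2}\right) 0 = 0$)
$E{\left(a \right)} = 4 a^{2}$ ($E{\left(a \right)} = \left(2 a\right)^{2} = 4 a^{2}$)
$D = 1052$ ($D = -68 - -1120 = -68 + 1120 = 1052$)
$\left(E{\left(k{\left(\sqrt{4 - 4},5 \right)} \right)} + 113\right)^{2} - D = \left(4 \cdot 0^{2} + 113\right)^{2} - 1052 = \left(4 \cdot 0 + 113\right)^{2} - 1052 = \left(0 + 113\right)^{2} - 1052 = 113^{2} - 1052 = 12769 - 1052 = 11717$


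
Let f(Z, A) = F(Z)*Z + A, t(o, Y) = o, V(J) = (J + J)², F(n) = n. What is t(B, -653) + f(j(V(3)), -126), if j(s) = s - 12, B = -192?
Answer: 258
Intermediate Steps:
V(J) = 4*J² (V(J) = (2*J)² = 4*J²)
j(s) = -12 + s
f(Z, A) = A + Z² (f(Z, A) = Z*Z + A = Z² + A = A + Z²)
t(B, -653) + f(j(V(3)), -126) = -192 + (-126 + (-12 + 4*3²)²) = -192 + (-126 + (-12 + 4*9)²) = -192 + (-126 + (-12 + 36)²) = -192 + (-126 + 24²) = -192 + (-126 + 576) = -192 + 450 = 258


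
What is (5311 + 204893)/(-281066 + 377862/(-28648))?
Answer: -3010962096/4026178315 ≈ -0.74785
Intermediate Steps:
(5311 + 204893)/(-281066 + 377862/(-28648)) = 210204/(-281066 + 377862*(-1/28648)) = 210204/(-281066 - 188931/14324) = 210204/(-4026178315/14324) = 210204*(-14324/4026178315) = -3010962096/4026178315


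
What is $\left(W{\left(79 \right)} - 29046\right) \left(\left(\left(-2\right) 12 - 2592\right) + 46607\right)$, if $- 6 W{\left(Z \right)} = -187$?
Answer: $- \frac{7658349199}{6} \approx -1.2764 \cdot 10^{9}$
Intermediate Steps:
$W{\left(Z \right)} = \frac{187}{6}$ ($W{\left(Z \right)} = \left(- \frac{1}{6}\right) \left(-187\right) = \frac{187}{6}$)
$\left(W{\left(79 \right)} - 29046\right) \left(\left(\left(-2\right) 12 - 2592\right) + 46607\right) = \left(\frac{187}{6} - 29046\right) \left(\left(\left(-2\right) 12 - 2592\right) + 46607\right) = - \frac{174089 \left(\left(-24 - 2592\right) + 46607\right)}{6} = - \frac{174089 \left(-2616 + 46607\right)}{6} = \left(- \frac{174089}{6}\right) 43991 = - \frac{7658349199}{6}$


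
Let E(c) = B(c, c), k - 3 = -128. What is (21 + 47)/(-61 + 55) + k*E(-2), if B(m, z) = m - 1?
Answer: 1091/3 ≈ 363.67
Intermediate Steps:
B(m, z) = -1 + m
k = -125 (k = 3 - 128 = -125)
E(c) = -1 + c
(21 + 47)/(-61 + 55) + k*E(-2) = (21 + 47)/(-61 + 55) - 125*(-1 - 2) = 68/(-6) - 125*(-3) = 68*(-⅙) + 375 = -34/3 + 375 = 1091/3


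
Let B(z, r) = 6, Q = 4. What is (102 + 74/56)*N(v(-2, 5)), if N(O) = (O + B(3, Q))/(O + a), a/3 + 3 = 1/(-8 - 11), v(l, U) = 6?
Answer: -54967/140 ≈ -392.62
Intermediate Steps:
a = -174/19 (a = -9 + 3/(-8 - 11) = -9 + 3/(-19) = -9 + 3*(-1/19) = -9 - 3/19 = -174/19 ≈ -9.1579)
N(O) = (6 + O)/(-174/19 + O) (N(O) = (O + 6)/(O - 174/19) = (6 + O)/(-174/19 + O))
(102 + 74/56)*N(v(-2, 5)) = (102 + 74/56)*(19*(6 + 6)/(-174 + 19*6)) = (102 + 74*(1/56))*(19*12/(-174 + 114)) = (102 + 37/28)*(19*12/(-60)) = 2893*(19*(-1/60)*12)/28 = (2893/28)*(-19/5) = -54967/140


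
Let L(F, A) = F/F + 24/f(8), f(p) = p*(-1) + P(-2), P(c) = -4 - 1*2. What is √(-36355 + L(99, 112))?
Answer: I*√1781430/7 ≈ 190.67*I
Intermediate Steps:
P(c) = -6 (P(c) = -4 - 2 = -6)
f(p) = -6 - p (f(p) = p*(-1) - 6 = -p - 6 = -6 - p)
L(F, A) = -5/7 (L(F, A) = F/F + 24/(-6 - 1*8) = 1 + 24/(-6 - 8) = 1 + 24/(-14) = 1 + 24*(-1/14) = 1 - 12/7 = -5/7)
√(-36355 + L(99, 112)) = √(-36355 - 5/7) = √(-254490/7) = I*√1781430/7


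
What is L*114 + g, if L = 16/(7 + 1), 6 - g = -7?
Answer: 241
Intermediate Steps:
g = 13 (g = 6 - 1*(-7) = 6 + 7 = 13)
L = 2 (L = 16/8 = (⅛)*16 = 2)
L*114 + g = 2*114 + 13 = 228 + 13 = 241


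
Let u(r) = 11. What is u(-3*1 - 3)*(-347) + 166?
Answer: -3651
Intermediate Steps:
u(-3*1 - 3)*(-347) + 166 = 11*(-347) + 166 = -3817 + 166 = -3651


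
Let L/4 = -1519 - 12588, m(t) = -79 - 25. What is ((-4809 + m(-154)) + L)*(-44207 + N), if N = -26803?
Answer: 4355824410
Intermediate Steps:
m(t) = -104
L = -56428 (L = 4*(-1519 - 12588) = 4*(-14107) = -56428)
((-4809 + m(-154)) + L)*(-44207 + N) = ((-4809 - 104) - 56428)*(-44207 - 26803) = (-4913 - 56428)*(-71010) = -61341*(-71010) = 4355824410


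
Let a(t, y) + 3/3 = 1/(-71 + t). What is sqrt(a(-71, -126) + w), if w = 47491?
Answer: sqrt(957588218)/142 ≈ 217.92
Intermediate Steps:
a(t, y) = -1 + 1/(-71 + t)
sqrt(a(-71, -126) + w) = sqrt((72 - 1*(-71))/(-71 - 71) + 47491) = sqrt((72 + 71)/(-142) + 47491) = sqrt(-1/142*143 + 47491) = sqrt(-143/142 + 47491) = sqrt(6743579/142) = sqrt(957588218)/142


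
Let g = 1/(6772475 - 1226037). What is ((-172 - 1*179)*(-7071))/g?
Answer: 13765820947398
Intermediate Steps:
g = 1/5546438 ≈ 1.8030e-7
((-172 - 1*179)*(-7071))/g = ((-172 - 1*179)*(-7071))/(1/5546438) = ((-172 - 179)*(-7071))*5546438 = -351*(-7071)*5546438 = 2481921*5546438 = 13765820947398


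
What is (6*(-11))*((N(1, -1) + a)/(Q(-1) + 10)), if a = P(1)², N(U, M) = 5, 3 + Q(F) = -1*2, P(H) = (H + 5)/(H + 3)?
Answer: -957/10 ≈ -95.700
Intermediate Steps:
P(H) = (5 + H)/(3 + H)
Q(F) = -5 (Q(F) = -3 - 1*2 = -3 - 2 = -5)
a = 9/4 (a = ((5 + 1)/(3 + 1))² = (6/4)² = ((¼)*6)² = (3/2)² = 9/4 ≈ 2.2500)
(6*(-11))*((N(1, -1) + a)/(Q(-1) + 10)) = (6*(-11))*((5 + 9/4)/(-5 + 10)) = -957/(2*5) = -66*29/20 = -957/10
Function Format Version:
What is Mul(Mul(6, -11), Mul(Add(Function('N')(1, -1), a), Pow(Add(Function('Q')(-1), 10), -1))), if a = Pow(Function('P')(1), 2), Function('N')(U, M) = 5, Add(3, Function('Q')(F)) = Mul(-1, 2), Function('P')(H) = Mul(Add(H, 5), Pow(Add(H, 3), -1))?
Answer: Rational(-957, 10) ≈ -95.700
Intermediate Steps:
Function('P')(H) = Mul(Pow(Add(3, H), -1), Add(5, H)) (Function('P')(H) = Mul(Add(5, H), Pow(Add(3, H), -1)) = Mul(Pow(Add(3, H), -1), Add(5, H)))
Function('Q')(F) = -5 (Function('Q')(F) = Add(-3, Mul(-1, 2)) = Add(-3, -2) = -5)
a = Rational(9, 4) (a = Pow(Mul(Pow(Add(3, 1), -1), Add(5, 1)), 2) = Pow(Mul(Pow(4, -1), 6), 2) = Pow(Mul(Rational(1, 4), 6), 2) = Pow(Rational(3, 2), 2) = Rational(9, 4) ≈ 2.2500)
Mul(Mul(6, -11), Mul(Add(Function('N')(1, -1), a), Pow(Add(Function('Q')(-1), 10), -1))) = Mul(Mul(6, -11), Mul(Add(5, Rational(9, 4)), Pow(Add(-5, 10), -1))) = Mul(-66, Mul(Rational(29, 4), Pow(5, -1))) = Mul(-66, Mul(Rational(29, 4), Rational(1, 5))) = Mul(-66, Rational(29, 20)) = Rational(-957, 10)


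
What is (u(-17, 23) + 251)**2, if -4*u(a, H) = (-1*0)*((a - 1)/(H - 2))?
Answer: 63001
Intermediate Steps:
u(a, H) = 0 (u(a, H) = -(-1*0)*(a - 1)/(H - 2)/4 = -0*(-1 + a)/(-2 + H) = -1/4*0 = 0)
(u(-17, 23) + 251)**2 = (0 + 251)**2 = 251**2 = 63001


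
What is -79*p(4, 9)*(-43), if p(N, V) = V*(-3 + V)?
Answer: 183438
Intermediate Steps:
-79*p(4, 9)*(-43) = -711*(-3 + 9)*(-43) = -711*6*(-43) = -79*54*(-43) = -4266*(-43) = 183438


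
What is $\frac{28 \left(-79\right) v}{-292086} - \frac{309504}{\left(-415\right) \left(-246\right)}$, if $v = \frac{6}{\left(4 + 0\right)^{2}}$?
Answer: $- \frac{10035233521}{3313228860} \approx -3.0288$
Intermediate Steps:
$v = \frac{3}{8}$ ($v = \frac{6}{4^{2}} = \frac{6}{16} = 6 \cdot \frac{1}{16} = \frac{3}{8} \approx 0.375$)
$\frac{28 \left(-79\right) v}{-292086} - \frac{309504}{\left(-415\right) \left(-246\right)} = \frac{28 \left(-79\right) \frac{3}{8}}{-292086} - \frac{309504}{\left(-415\right) \left(-246\right)} = \left(-2212\right) \frac{3}{8} \left(- \frac{1}{292086}\right) - \frac{309504}{102090} = \left(- \frac{1659}{2}\right) \left(- \frac{1}{292086}\right) - \frac{51584}{17015} = \frac{553}{194724} - \frac{51584}{17015} = - \frac{10035233521}{3313228860}$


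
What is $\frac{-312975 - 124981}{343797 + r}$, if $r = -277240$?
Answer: $- \frac{437956}{66557} \approx -6.5802$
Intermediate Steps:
$\frac{-312975 - 124981}{343797 + r} = \frac{-312975 - 124981}{343797 - 277240} = - \frac{437956}{66557}$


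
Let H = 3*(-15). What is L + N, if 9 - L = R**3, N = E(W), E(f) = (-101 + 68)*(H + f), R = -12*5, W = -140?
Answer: 222114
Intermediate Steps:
H = -45
R = -60
E(f) = 1485 - 33*f (E(f) = (-101 + 68)*(-45 + f) = -33*(-45 + f) = 1485 - 33*f)
N = 6105 (N = 1485 - 33*(-140) = 1485 + 4620 = 6105)
L = 216009 (L = 9 - 1*(-60)**3 = 9 - 1*(-216000) = 9 + 216000 = 216009)
L + N = 216009 + 6105 = 222114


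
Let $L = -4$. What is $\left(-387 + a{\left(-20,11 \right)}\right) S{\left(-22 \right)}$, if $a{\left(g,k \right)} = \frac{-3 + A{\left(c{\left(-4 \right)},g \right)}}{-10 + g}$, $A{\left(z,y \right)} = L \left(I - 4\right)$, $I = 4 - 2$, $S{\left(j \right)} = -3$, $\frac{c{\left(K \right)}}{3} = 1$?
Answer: $\frac{2323}{2} \approx 1161.5$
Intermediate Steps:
$c{\left(K \right)} = 3$ ($c{\left(K \right)} = 3 \cdot 1 = 3$)
$I = 2$
$A{\left(z,y \right)} = 8$ ($A{\left(z,y \right)} = - 4 \left(2 - 4\right) = \left(-4\right) \left(-2\right) = 8$)
$a{\left(g,k \right)} = \frac{5}{-10 + g}$ ($a{\left(g,k \right)} = \frac{-3 + 8}{-10 + g} = \frac{5}{-10 + g}$)
$\left(-387 + a{\left(-20,11 \right)}\right) S{\left(-22 \right)} = \left(-387 + \frac{5}{-10 - 20}\right) \left(-3\right) = \left(-387 + \frac{5}{-30}\right) \left(-3\right) = \left(-387 + 5 \left(- \frac{1}{30}\right)\right) \left(-3\right) = \left(-387 - \frac{1}{6}\right) \left(-3\right) = \left(- \frac{2323}{6}\right) \left(-3\right) = \frac{2323}{2}$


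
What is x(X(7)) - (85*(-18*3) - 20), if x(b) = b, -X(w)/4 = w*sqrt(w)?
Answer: 4610 - 28*sqrt(7) ≈ 4535.9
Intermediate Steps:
X(w) = -4*w**(3/2) (X(w) = -4*w*sqrt(w) = -4*w**(3/2))
x(X(7)) - (85*(-18*3) - 20) = -28*sqrt(7) - (85*(-18*3) - 20) = -28*sqrt(7) - (85*(-54) - 20) = -28*sqrt(7) - (-4590 - 20) = -28*sqrt(7) - 1*(-4610) = -28*sqrt(7) + 4610 = 4610 - 28*sqrt(7)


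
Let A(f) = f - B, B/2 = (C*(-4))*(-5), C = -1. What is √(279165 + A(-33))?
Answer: 2*√69793 ≈ 528.37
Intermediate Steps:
B = -40 (B = 2*(-1*(-4)*(-5)) = 2*(4*(-5)) = 2*(-20) = -40)
A(f) = 40 + f (A(f) = f - 1*(-40) = f + 40 = 40 + f)
√(279165 + A(-33)) = √(279165 + (40 - 33)) = √(279165 + 7) = √279172 = 2*√69793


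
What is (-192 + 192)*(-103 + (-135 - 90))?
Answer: 0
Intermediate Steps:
(-192 + 192)*(-103 + (-135 - 90)) = 0*(-103 - 225) = 0*(-328) = 0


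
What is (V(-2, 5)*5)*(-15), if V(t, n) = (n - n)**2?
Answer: 0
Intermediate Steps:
V(t, n) = 0 (V(t, n) = 0**2 = 0)
(V(-2, 5)*5)*(-15) = (0*5)*(-15) = 0*(-15) = 0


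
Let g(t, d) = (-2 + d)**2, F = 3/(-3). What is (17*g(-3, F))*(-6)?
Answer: -918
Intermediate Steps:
F = -1 (F = 3*(-1/3) = -1)
(17*g(-3, F))*(-6) = (17*(-2 - 1)**2)*(-6) = (17*(-3)**2)*(-6) = (17*9)*(-6) = 153*(-6) = -918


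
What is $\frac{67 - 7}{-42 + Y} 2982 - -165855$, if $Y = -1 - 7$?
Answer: $\frac{811383}{5} \approx 1.6228 \cdot 10^{5}$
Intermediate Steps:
$Y = -8$
$\frac{67 - 7}{-42 + Y} 2982 - -165855 = \frac{67 - 7}{-42 - 8} \cdot 2982 - -165855 = \frac{60}{-50} \cdot 2982 + 165855 = 60 \left(- \frac{1}{50}\right) 2982 + 165855 = \left(- \frac{6}{5}\right) 2982 + 165855 = - \frac{17892}{5} + 165855 = \frac{811383}{5}$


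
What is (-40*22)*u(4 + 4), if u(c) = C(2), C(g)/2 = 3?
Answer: -5280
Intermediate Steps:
C(g) = 6 (C(g) = 2*3 = 6)
u(c) = 6
(-40*22)*u(4 + 4) = -40*22*6 = -880*6 = -5280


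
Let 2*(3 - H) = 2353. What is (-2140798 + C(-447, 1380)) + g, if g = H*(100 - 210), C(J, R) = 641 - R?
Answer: -2012452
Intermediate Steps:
H = -2347/2 (H = 3 - 1/2*2353 = 3 - 2353/2 = -2347/2 ≈ -1173.5)
g = 129085 (g = -2347*(100 - 210)/2 = -2347/2*(-110) = 129085)
(-2140798 + C(-447, 1380)) + g = (-2140798 + (641 - 1*1380)) + 129085 = (-2140798 + (641 - 1380)) + 129085 = (-2140798 - 739) + 129085 = -2141537 + 129085 = -2012452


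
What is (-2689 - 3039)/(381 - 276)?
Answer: -5728/105 ≈ -54.552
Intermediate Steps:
(-2689 - 3039)/(381 - 276) = -5728/105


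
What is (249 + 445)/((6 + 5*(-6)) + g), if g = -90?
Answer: -347/57 ≈ -6.0877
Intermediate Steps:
(249 + 445)/((6 + 5*(-6)) + g) = (249 + 445)/((6 + 5*(-6)) - 90) = 694/((6 - 30) - 90) = 694/(-24 - 90) = 694/(-114) = 694*(-1/114) = -347/57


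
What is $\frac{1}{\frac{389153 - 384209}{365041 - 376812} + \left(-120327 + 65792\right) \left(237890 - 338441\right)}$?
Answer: $\frac{11771}{64546852743291} \approx 1.8236 \cdot 10^{-10}$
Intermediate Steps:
$\frac{1}{\frac{389153 - 384209}{365041 - 376812} + \left(-120327 + 65792\right) \left(237890 - 338441\right)} = \frac{1}{\frac{389153 - 384209}{-11771} - 54535 \left(237890 - 338441\right)} = \frac{1}{4944 \left(- \frac{1}{11771}\right) - -5483548785} = \frac{1}{- \frac{4944}{11771} + 5483548785} = \frac{1}{\frac{64546852743291}{11771}} = \frac{11771}{64546852743291}$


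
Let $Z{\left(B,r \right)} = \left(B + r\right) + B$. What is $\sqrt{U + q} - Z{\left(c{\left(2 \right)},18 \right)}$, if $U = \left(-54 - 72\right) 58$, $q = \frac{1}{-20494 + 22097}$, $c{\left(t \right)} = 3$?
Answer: $-24 + \frac{i \sqrt{18778700969}}{1603} \approx -24.0 + 85.487 i$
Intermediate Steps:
$Z{\left(B,r \right)} = r + 2 B$
$q = \frac{1}{1603} \approx 0.00062383$
$U = -7308$ ($U = \left(-126\right) 58 = -7308$)
$\sqrt{U + q} - Z{\left(c{\left(2 \right)},18 \right)} = \sqrt{-7308 + \frac{1}{1603}} - \left(18 + 2 \cdot 3\right) = \sqrt{- \frac{11714723}{1603}} - \left(18 + 6\right) = \frac{i \sqrt{18778700969}}{1603} - 24 = -24 + \frac{i \sqrt{18778700969}}{1603}$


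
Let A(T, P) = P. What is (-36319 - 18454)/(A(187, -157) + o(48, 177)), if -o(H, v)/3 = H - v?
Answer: -54773/230 ≈ -238.14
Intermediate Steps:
o(H, v) = -3*H + 3*v (o(H, v) = -3*(H - v) = -3*H + 3*v)
(-36319 - 18454)/(A(187, -157) + o(48, 177)) = (-36319 - 18454)/(-157 + (-3*48 + 3*177)) = -54773/(-157 + (-144 + 531)) = -54773/(-157 + 387) = -54773/230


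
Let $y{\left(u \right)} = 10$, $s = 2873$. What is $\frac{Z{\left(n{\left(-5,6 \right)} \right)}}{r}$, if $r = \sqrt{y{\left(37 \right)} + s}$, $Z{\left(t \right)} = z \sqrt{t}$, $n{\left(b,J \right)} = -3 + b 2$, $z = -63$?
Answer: $- \frac{21 i \sqrt{39}}{31} \approx - 4.2305 i$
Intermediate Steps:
$n{\left(b,J \right)} = -3 + 2 b$
$Z{\left(t \right)} = - 63 \sqrt{t}$
$r = 31 \sqrt{3}$ ($r = \sqrt{10 + 2873} = \sqrt{2883} = 31 \sqrt{3} \approx 53.694$)
$\frac{Z{\left(n{\left(-5,6 \right)} \right)}}{r} = \frac{\left(-63\right) \sqrt{-3 + 2 \left(-5\right)}}{31 \sqrt{3}} = - 63 \sqrt{-3 - 10} \frac{\sqrt{3}}{93} = - 63 \sqrt{-13} \frac{\sqrt{3}}{93} = - 63 i \sqrt{13} \frac{\sqrt{3}}{93} = - \frac{21 i \sqrt{39}}{31}$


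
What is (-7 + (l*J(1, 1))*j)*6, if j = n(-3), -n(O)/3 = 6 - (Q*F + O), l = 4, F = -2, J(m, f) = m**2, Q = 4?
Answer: -1266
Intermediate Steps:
n(O) = -42 + 3*O (n(O) = -3*(6 - (4*(-2) + O)) = -3*(6 - (-8 + O)) = -3*(6 + (8 - O)) = -3*(14 - O) = -42 + 3*O)
j = -51 (j = -42 + 3*(-3) = -42 - 9 = -51)
(-7 + (l*J(1, 1))*j)*6 = (-7 + (4*1**2)*(-51))*6 = (-7 + (4*1)*(-51))*6 = (-7 + 4*(-51))*6 = (-7 - 204)*6 = -211*6 = -1266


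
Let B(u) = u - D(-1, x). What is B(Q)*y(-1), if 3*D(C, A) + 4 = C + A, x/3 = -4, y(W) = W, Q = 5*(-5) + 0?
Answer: 58/3 ≈ 19.333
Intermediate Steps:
Q = -25 (Q = -25 + 0 = -25)
x = -12 (x = 3*(-4) = -12)
D(C, A) = -4/3 + A/3 + C/3 (D(C, A) = -4/3 + (C + A)/3 = -4/3 + (A + C)/3 = -4/3 + (A/3 + C/3) = -4/3 + A/3 + C/3)
B(u) = 17/3 + u (B(u) = u - (-4/3 + (⅓)*(-12) + (⅓)*(-1)) = u - (-4/3 - 4 - ⅓) = u - 1*(-17/3) = u + 17/3 = 17/3 + u)
B(Q)*y(-1) = (17/3 - 25)*(-1) = -58/3*(-1) = 58/3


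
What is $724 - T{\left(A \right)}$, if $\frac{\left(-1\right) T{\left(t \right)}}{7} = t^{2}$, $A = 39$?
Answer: $11371$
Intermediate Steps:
$T{\left(t \right)} = - 7 t^{2}$
$724 - T{\left(A \right)} = 724 - - 7 \cdot 39^{2} = 724 - \left(-7\right) 1521 = 724 - -10647 = 724 + 10647 = 11371$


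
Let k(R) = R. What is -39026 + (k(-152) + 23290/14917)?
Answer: -584394936/14917 ≈ -39176.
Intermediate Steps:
-39026 + (k(-152) + 23290/14917) = -39026 + (-152 + 23290/14917) = -39026 - 2244094/14917 = -584394936/14917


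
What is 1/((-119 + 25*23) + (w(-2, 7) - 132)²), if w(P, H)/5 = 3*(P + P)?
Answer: 1/37320 ≈ 2.6795e-5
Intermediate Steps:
w(P, H) = 30*P (w(P, H) = 5*(3*(P + P)) = 5*(3*(2*P)) = 5*(6*P) = 30*P)
1/((-119 + 25*23) + (w(-2, 7) - 132)²) = 1/((-119 + 25*23) + (30*(-2) - 132)²) = 1/((-119 + 575) + (-60 - 132)²) = 1/(456 + (-192)²) = 1/(456 + 36864) = 1/37320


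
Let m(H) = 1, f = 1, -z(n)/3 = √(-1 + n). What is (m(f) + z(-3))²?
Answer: (1 - 6*I)² ≈ -35.0 - 12.0*I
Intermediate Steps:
z(n) = -3*√(-1 + n)
(m(f) + z(-3))² = (1 - 3*√(-1 - 3))² = (1 - 6*I)²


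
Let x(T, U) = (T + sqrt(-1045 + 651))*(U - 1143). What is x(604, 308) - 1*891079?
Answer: -1395419 - 835*I*sqrt(394) ≈ -1.3954e+6 - 16574.0*I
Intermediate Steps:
x(T, U) = (-1143 + U)*(T + I*sqrt(394)) (x(T, U) = (T + sqrt(-394))*(-1143 + U) = (T + I*sqrt(394))*(-1143 + U) = (-1143 + U)*(T + I*sqrt(394)))
x(604, 308) - 1*891079 = (-1143*604 + 604*308 - 1143*I*sqrt(394) + I*308*sqrt(394)) - 1*891079 = (-690372 + 186032 - 1143*I*sqrt(394) + 308*I*sqrt(394)) - 891079 = (-504340 - 835*I*sqrt(394)) - 891079 = -1395419 - 835*I*sqrt(394)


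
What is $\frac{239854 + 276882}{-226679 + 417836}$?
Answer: $\frac{516736}{191157} \approx 2.7032$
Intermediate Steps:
$\frac{239854 + 276882}{-226679 + 417836} = \frac{516736}{191157}$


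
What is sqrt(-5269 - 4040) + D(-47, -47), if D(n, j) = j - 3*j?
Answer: 94 + I*sqrt(9309) ≈ 94.0 + 96.483*I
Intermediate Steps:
D(n, j) = -2*j
sqrt(-5269 - 4040) + D(-47, -47) = sqrt(-5269 - 4040) - 2*(-47) = sqrt(-9309) + 94 = I*sqrt(9309) + 94 = 94 + I*sqrt(9309)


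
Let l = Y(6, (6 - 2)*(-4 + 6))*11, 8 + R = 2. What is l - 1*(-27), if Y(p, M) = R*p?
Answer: -369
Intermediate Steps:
R = -6 (R = -8 + 2 = -6)
Y(p, M) = -6*p
l = -396 (l = -6*6*11 = -36*11 = -396)
l - 1*(-27) = -396 - 1*(-27) = -396 + 27 = -369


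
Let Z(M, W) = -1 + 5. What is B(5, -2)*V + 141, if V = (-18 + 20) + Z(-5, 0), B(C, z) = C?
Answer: 171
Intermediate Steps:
Z(M, W) = 4
V = 6 (V = (-18 + 20) + 4 = 2 + 4 = 6)
B(5, -2)*V + 141 = 5*6 + 141 = 30 + 141 = 171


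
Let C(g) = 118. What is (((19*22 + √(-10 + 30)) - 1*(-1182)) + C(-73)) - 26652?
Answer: -24934 + 2*√5 ≈ -24930.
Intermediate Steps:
(((19*22 + √(-10 + 30)) - 1*(-1182)) + C(-73)) - 26652 = (((19*22 + √(-10 + 30)) - 1*(-1182)) + 118) - 26652 = (((418 + √20) + 1182) + 118) - 26652 = (((418 + 2*√5) + 1182) + 118) - 26652 = ((1600 + 2*√5) + 118) - 26652 = (1718 + 2*√5) - 26652 = -24934 + 2*√5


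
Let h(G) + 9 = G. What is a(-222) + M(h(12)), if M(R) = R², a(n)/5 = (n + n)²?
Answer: 985689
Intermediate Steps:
a(n) = 20*n² (a(n) = 5*(n + n)² = 5*(2*n)² = 5*(4*n²) = 20*n²)
h(G) = -9 + G
a(-222) + M(h(12)) = 20*(-222)² + (-9 + 12)² = 20*49284 + 3² = 985680 + 9 = 985689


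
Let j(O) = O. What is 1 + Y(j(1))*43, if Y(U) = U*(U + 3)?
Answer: 173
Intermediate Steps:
Y(U) = U*(3 + U)
1 + Y(j(1))*43 = 1 + (1*(3 + 1))*43 = 1 + (1*4)*43 = 1 + 4*43 = 1 + 172 = 173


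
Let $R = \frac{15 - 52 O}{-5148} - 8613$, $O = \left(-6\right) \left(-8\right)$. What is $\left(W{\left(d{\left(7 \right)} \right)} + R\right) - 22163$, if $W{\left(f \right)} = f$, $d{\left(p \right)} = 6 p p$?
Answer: $- \frac{52306285}{1716} \approx -30482.0$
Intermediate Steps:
$d{\left(p \right)} = 6 p^{2}$
$O = 48$
$R = - \frac{14779081}{1716}$ ($R = \frac{15 - 2496}{-5148} - 8613 = \left(15 - 2496\right) \left(- \frac{1}{5148}\right) - 8613 = \left(-2481\right) \left(- \frac{1}{5148}\right) - 8613 = \frac{827}{1716} - 8613 = - \frac{14779081}{1716} \approx -8612.5$)
$\left(W{\left(d{\left(7 \right)} \right)} + R\right) - 22163 = \left(6 \cdot 7^{2} - \frac{14779081}{1716}\right) - 22163 = \left(6 \cdot 49 - \frac{14779081}{1716}\right) - 22163 = \left(294 - \frac{14779081}{1716}\right) - 22163 = - \frac{14274577}{1716} - 22163 = - \frac{52306285}{1716}$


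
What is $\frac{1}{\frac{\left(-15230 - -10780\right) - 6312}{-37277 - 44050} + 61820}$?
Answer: $\frac{81327}{5027645902} \approx 1.6176 \cdot 10^{-5}$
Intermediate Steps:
$\frac{1}{\frac{\left(-15230 - -10780\right) - 6312}{-37277 - 44050} + 61820} = \frac{1}{\frac{\left(-15230 + 10780\right) - 6312}{-37277 - 44050} + 61820} = \frac{1}{\frac{-4450 - 6312}{-81327} + 61820} = \frac{1}{\left(-10762\right) \left(- \frac{1}{81327}\right) + 61820} = \frac{1}{\frac{10762}{81327} + 61820} = \frac{1}{\frac{5027645902}{81327}} = \frac{81327}{5027645902}$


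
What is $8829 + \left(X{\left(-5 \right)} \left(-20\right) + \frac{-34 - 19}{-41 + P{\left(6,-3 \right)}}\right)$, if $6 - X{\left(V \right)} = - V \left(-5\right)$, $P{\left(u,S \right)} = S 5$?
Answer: $\frac{459757}{56} \approx 8210.0$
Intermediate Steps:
$P{\left(u,S \right)} = 5 S$
$X{\left(V \right)} = 6 - 5 V$ ($X{\left(V \right)} = 6 - - V \left(-5\right) = 6 - 5 V$)
$8829 + \left(X{\left(-5 \right)} \left(-20\right) + \frac{-34 - 19}{-41 + P{\left(6,-3 \right)}}\right) = 8829 + \left(\left(6 - -25\right) \left(-20\right) + \frac{-34 - 19}{-41 + 5 \left(-3\right)}\right) = 8829 - \left(\frac{53}{-41 - 15} - \left(6 + 25\right) \left(-20\right)\right) = 8829 - \left(620 + \frac{53}{-56}\right) = 8829 - \frac{34667}{56} = \frac{459757}{56}$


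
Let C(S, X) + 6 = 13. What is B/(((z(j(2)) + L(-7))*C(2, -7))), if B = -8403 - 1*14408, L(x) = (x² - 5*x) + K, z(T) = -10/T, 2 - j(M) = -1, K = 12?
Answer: -68433/1946 ≈ -35.166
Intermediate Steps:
C(S, X) = 7 (C(S, X) = -6 + 13 = 7)
j(M) = 3 (j(M) = 2 - 1*(-1) = 2 + 1 = 3)
L(x) = 12 + x² - 5*x (L(x) = (x² - 5*x) + 12 = 12 + x² - 5*x)
B = -22811 (B = -8403 - 14408 = -22811)
B/(((z(j(2)) + L(-7))*C(2, -7))) = -22811*1/(7*(-10/3 + (12 + (-7)² - 5*(-7)))) = -22811*1/(7*(-10*⅓ + (12 + 49 + 35))) = -22811*1/(7*(-10/3 + 96)) = -22811/((278/3)*7) = -22811/1946/3 = -22811*3/1946 = -68433/1946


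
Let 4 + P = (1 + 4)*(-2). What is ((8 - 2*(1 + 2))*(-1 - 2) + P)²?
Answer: 400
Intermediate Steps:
P = -14 (P = -4 + (1 + 4)*(-2) = -4 + 5*(-2) = -4 - 10 = -14)
((8 - 2*(1 + 2))*(-1 - 2) + P)² = ((8 - 2*(1 + 2))*(-1 - 2) - 14)² = ((8 - 2*3)*(-3) - 14)² = ((8 - 6)*(-3) - 14)² = (2*(-3) - 14)² = (-6 - 14)² = (-20)² = 400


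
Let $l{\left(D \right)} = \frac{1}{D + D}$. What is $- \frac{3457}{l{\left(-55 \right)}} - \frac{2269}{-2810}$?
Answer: $\frac{1068560969}{2810} \approx 3.8027 \cdot 10^{5}$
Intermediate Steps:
$l{\left(D \right)} = \frac{1}{2 D}$
$- \frac{3457}{l{\left(-55 \right)}} - \frac{2269}{-2810} = - \frac{3457}{\frac{1}{2} \frac{1}{-55}} - \frac{2269}{-2810} = - \frac{3457}{\frac{1}{2} \left(- \frac{1}{55}\right)} - - \frac{2269}{2810} = - \frac{3457}{- \frac{1}{110}} + \frac{2269}{2810} = \left(-3457\right) \left(-110\right) + \frac{2269}{2810} = 380270 + \frac{2269}{2810} = \frac{1068560969}{2810}$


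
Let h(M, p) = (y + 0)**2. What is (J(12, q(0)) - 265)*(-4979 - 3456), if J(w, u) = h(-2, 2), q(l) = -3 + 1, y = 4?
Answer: 2100315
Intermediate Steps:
q(l) = -2
h(M, p) = 16 (h(M, p) = (4 + 0)**2 = 4**2 = 16)
J(w, u) = 16
(J(12, q(0)) - 265)*(-4979 - 3456) = (16 - 265)*(-4979 - 3456) = -249*(-8435) = 2100315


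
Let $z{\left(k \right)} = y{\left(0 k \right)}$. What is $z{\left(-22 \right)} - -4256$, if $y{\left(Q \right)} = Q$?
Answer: $4256$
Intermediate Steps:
$z{\left(k \right)} = 0$ ($z{\left(k \right)} = 0 k = 0$)
$z{\left(-22 \right)} - -4256 = 0 - -4256 = 0 + 4256 = 4256$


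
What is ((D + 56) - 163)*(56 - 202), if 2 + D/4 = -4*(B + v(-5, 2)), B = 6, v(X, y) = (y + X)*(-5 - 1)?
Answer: 72854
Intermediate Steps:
v(X, y) = -6*X - 6*y (v(X, y) = (X + y)*(-6) = -6*X - 6*y)
D = -392 (D = -8 + 4*(-4*(6 + (-6*(-5) - 6*2))) = -8 + 4*(-4*(6 + (30 - 12))) = -8 + 4*(-4*(6 + 18)) = -8 + 4*(-4*24) = -8 + 4*(-96) = -8 - 384 = -392)
((D + 56) - 163)*(56 - 202) = ((-392 + 56) - 163)*(56 - 202) = (-336 - 163)*(-146) = -499*(-146) = 72854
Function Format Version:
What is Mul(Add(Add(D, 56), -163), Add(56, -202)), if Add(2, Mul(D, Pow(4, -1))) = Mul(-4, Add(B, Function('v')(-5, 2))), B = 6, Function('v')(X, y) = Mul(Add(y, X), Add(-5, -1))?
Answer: 72854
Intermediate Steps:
Function('v')(X, y) = Add(Mul(-6, X), Mul(-6, y)) (Function('v')(X, y) = Mul(Add(X, y), -6) = Add(Mul(-6, X), Mul(-6, y)))
D = -392 (D = Add(-8, Mul(4, Mul(-4, Add(6, Add(Mul(-6, -5), Mul(-6, 2)))))) = Add(-8, Mul(4, Mul(-4, Add(6, Add(30, -12))))) = Add(-8, Mul(4, Mul(-4, Add(6, 18)))) = Add(-8, Mul(4, Mul(-4, 24))) = Add(-8, Mul(4, -96)) = Add(-8, -384) = -392)
Mul(Add(Add(D, 56), -163), Add(56, -202)) = Mul(Add(Add(-392, 56), -163), Add(56, -202)) = Mul(Add(-336, -163), -146) = Mul(-499, -146) = 72854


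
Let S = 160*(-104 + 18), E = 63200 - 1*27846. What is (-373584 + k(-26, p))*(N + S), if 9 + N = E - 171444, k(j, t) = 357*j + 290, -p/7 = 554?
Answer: 57332456784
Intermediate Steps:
p = -3878 (p = -7*554 = -3878)
k(j, t) = 290 + 357*j
E = 35354 (E = 63200 - 27846 = 35354)
S = -13760 (S = 160*(-86) = -13760)
N = -136099 (N = -9 + (35354 - 171444) = -9 - 136090 = -136099)
(-373584 + k(-26, p))*(N + S) = (-373584 + (290 + 357*(-26)))*(-136099 - 13760) = (-373584 + (290 - 9282))*(-149859) = (-373584 - 8992)*(-149859) = -382576*(-149859) = 57332456784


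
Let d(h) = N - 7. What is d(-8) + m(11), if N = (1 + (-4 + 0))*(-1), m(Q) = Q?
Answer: 7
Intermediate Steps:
N = 3 (N = (1 - 4)*(-1) = -3*(-1) = 3)
d(h) = -4 (d(h) = 3 - 7 = -4)
d(-8) + m(11) = -4 + 11 = 7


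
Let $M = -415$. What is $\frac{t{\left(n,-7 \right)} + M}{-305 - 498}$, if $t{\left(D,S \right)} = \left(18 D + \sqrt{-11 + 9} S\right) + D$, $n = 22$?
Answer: $- \frac{3}{803} + \frac{7 i \sqrt{2}}{803} \approx -0.003736 + 0.012328 i$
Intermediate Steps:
$t{\left(D,S \right)} = 19 D + i S \sqrt{2}$ ($t{\left(D,S \right)} = \left(18 D + \sqrt{-2} S\right) + D = \left(18 D + i \sqrt{2} S\right) + D = \left(18 D + i S \sqrt{2}\right) + D = 19 D + i S \sqrt{2}$)
$\frac{t{\left(n,-7 \right)} + M}{-305 - 498} = \frac{\left(19 \cdot 22 + i \left(-7\right) \sqrt{2}\right) - 415}{-305 - 498} = \frac{\left(418 - 7 i \sqrt{2}\right) - 415}{-803} = \left(3 - 7 i \sqrt{2}\right) \left(- \frac{1}{803}\right) = - \frac{3}{803} + \frac{7 i \sqrt{2}}{803}$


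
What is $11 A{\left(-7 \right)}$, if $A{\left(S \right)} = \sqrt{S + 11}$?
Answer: $22$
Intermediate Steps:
$A{\left(S \right)} = \sqrt{11 + S}$
$11 A{\left(-7 \right)} = 11 \sqrt{11 - 7} = 11 \sqrt{4} = 11 \cdot 2 = 22$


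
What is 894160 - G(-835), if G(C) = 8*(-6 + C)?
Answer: 900888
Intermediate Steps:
G(C) = -48 + 8*C
894160 - G(-835) = 894160 - (-48 + 8*(-835)) = 894160 - (-48 - 6680) = 894160 - 1*(-6728) = 894160 + 6728 = 900888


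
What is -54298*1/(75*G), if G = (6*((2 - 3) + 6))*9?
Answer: -27149/10125 ≈ -2.6814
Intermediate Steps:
G = 270 (G = (6*(-1 + 6))*9 = (6*5)*9 = 30*9 = 270)
-54298*1/(75*G) = -54298/(270*75) = -54298/20250 = -54298*1/20250 = -27149/10125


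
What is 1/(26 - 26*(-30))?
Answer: 1/806 ≈ 0.0012407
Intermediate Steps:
1/(26 - 26*(-30)) = 1/(26 + 780) = 1/806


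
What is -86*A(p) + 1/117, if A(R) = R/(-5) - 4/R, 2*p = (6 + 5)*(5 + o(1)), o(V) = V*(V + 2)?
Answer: 4920373/6435 ≈ 764.63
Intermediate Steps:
o(V) = V*(2 + V)
p = 44 (p = ((6 + 5)*(5 + 1*(2 + 1)))/2 = (11*(5 + 1*3))/2 = (11*(5 + 3))/2 = (11*8)/2 = (1/2)*88 = 44)
A(R) = -4/R - R/5 (A(R) = R*(-1/5) - 4/R = -R/5 - 4/R = -4/R - R/5)
-86*A(p) + 1/117 = -86*(-4/44 - 1/5*44) + 1/117 = -86*(-4*1/44 - 44/5) + 1/117 = -86*(-1/11 - 44/5) + 1/117 = -86*(-489/55) + 1/117 = 42054/55 + 1/117 = 4920373/6435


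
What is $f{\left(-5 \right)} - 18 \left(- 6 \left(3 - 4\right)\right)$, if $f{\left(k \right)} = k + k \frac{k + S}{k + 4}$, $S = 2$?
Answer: $-128$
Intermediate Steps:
$f{\left(k \right)} = k + \frac{k \left(2 + k\right)}{4 + k}$ ($f{\left(k \right)} = k + k \frac{k + 2}{k + 4} = k + k \frac{2 + k}{4 + k} = k + \frac{k \left(2 + k\right)}{4 + k}$)
$f{\left(-5 \right)} - 18 \left(- 6 \left(3 - 4\right)\right) = 2 \left(-5\right) \frac{1}{4 - 5} \left(3 - 5\right) - 18 \left(- 6 \left(3 - 4\right)\right) = 2 \left(-5\right) \frac{1}{-1} \left(-2\right) - 18 \left(\left(-6\right) \left(-1\right)\right) = 2 \left(-5\right) \left(-1\right) \left(-2\right) - 108 = -20 - 108 = -128$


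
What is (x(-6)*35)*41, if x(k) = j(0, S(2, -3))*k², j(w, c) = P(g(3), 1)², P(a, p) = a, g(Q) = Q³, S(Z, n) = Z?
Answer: 37660140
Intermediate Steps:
j(w, c) = 729 (j(w, c) = (3³)² = 27² = 729)
x(k) = 729*k²
(x(-6)*35)*41 = ((729*(-6)²)*35)*41 = ((729*36)*35)*41 = (26244*35)*41 = 918540*41 = 37660140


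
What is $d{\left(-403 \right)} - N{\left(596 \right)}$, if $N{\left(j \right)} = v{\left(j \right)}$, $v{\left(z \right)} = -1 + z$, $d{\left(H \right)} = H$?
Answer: $-998$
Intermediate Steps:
$N{\left(j \right)} = -1 + j$
$d{\left(-403 \right)} - N{\left(596 \right)} = -403 - \left(-1 + 596\right) = -403 - 595 = -998$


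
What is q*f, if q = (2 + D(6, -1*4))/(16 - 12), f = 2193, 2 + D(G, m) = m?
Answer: -2193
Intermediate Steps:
D(G, m) = -2 + m
q = -1 (q = (2 + (-2 - 1*4))/(16 - 12) = (2 + (-2 - 4))/4 = (2 - 6)*(¼) = -4*¼ = -1)
q*f = -1*2193 = -2193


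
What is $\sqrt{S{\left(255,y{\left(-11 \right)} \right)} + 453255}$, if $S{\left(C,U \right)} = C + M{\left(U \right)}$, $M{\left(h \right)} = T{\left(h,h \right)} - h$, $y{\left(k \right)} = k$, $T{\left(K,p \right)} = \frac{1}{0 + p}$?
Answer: $\frac{\sqrt{54876030}}{11} \approx 673.44$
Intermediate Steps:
$T{\left(K,p \right)} = \frac{1}{p}$
$M{\left(h \right)} = \frac{1}{h} - h$
$S{\left(C,U \right)} = C + \frac{1}{U} - U$ ($S{\left(C,U \right)} = C - \left(U - \frac{1}{U}\right) = C + \frac{1}{U} - U$)
$\sqrt{S{\left(255,y{\left(-11 \right)} \right)} + 453255} = \sqrt{\left(255 + \frac{1}{-11} - -11\right) + 453255} = \sqrt{\left(255 - \frac{1}{11} + 11\right) + 453255} = \sqrt{\frac{2925}{11} + 453255} = \sqrt{\frac{4988730}{11}} = \frac{\sqrt{54876030}}{11}$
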